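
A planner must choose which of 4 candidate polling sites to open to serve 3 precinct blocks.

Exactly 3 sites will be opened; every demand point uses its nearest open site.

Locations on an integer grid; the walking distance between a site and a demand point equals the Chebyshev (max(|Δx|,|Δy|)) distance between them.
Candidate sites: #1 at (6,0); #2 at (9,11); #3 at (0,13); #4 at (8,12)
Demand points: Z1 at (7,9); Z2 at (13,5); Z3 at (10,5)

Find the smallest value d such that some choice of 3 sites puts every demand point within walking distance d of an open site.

Open {#1, #2, #3}.
  Farthest demand point is Z2 at walking distance 6 (to #2); all others are ≤ 6.
With {#1, #2, #4} the worst case is 6.
With {#2, #3, #4} the worst case is 6.
No size-3 selection achieves below 6.

6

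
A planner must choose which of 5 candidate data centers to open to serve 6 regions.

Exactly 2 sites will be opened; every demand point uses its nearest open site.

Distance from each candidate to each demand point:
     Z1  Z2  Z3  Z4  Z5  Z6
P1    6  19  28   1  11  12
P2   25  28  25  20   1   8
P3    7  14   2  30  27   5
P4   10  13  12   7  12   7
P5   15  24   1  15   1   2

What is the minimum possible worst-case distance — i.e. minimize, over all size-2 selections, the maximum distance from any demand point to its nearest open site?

Open {P1, P4}.
  Farthest demand point is Z2 at distance 13 (to P4); all others are ≤ 13.
With {P2, P4} the worst case is 13.
With {P3, P4} the worst case is 13.
No size-2 selection achieves below 13.

13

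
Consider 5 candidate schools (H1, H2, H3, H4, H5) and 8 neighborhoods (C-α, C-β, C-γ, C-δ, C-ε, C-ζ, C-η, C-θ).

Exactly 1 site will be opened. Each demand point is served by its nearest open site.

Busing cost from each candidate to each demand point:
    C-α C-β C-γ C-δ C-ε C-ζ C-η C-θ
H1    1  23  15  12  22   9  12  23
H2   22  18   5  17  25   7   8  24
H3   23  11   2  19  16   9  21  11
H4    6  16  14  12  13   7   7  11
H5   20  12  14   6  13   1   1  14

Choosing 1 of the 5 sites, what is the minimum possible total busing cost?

Open {H5}.
  C-α→H5 20, C-β→H5 12, C-γ→H5 14, C-δ→H5 6, C-ε→H5 13, C-ζ→H5 1, C-η→H5 1, C-θ→H5 14  ⇒ total 81.
Compare {H4}: total 86.
Compare {H3}: total 112.
No size-1 selection does better; minimum is 81.

81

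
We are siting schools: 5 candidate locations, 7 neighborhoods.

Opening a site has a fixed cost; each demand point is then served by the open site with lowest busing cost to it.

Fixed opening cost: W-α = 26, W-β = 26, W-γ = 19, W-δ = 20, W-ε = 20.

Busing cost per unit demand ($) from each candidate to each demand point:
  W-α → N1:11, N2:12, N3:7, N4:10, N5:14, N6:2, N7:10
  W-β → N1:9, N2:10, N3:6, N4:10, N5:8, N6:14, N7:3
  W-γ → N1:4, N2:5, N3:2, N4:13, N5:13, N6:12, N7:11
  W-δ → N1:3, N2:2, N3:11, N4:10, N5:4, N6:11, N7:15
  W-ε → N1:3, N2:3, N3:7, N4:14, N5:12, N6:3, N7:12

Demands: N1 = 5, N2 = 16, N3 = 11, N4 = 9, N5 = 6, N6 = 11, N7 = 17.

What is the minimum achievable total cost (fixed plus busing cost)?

Open {W-α, W-β, W-γ, W-δ}: assign each demand point to its cheapest open site.
  N1→W-δ 5×3=15, N2→W-δ 16×2=32, N3→W-γ 11×2=22, N4→W-α 9×10=90, N5→W-δ 6×4=24, N6→W-α 11×2=22, N7→W-β 17×3=51
  busing cost 256, fixed 91 → total 347.
Compare {W-β, W-γ, W-δ, W-ε}: busing cost 267 + fixed 85 = 352.
Compare {W-α, W-β, W-γ, W-δ, W-ε}: busing cost 256 + fixed 111 = 367.
Compare {W-α, W-β, W-δ}: busing cost 300 + fixed 72 = 372.
All other subsets cost ≥ 352. Minimum total cost: 347.

347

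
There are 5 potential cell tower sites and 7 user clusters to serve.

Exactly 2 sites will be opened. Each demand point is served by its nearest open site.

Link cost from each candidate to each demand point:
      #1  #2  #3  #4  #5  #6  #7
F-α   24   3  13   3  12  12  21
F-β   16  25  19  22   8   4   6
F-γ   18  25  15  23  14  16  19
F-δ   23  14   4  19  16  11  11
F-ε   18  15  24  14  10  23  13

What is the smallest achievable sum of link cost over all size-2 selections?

53

Open {F-α, F-β}.
  #1→F-β 16, #2→F-α 3, #3→F-α 13, #4→F-α 3, #5→F-β 8, #6→F-β 4, #7→F-β 6  ⇒ total 53.
Compare {F-α, F-δ}: total 67.
Compare {F-β, F-δ}: total 71.
No size-2 selection does better; minimum is 53.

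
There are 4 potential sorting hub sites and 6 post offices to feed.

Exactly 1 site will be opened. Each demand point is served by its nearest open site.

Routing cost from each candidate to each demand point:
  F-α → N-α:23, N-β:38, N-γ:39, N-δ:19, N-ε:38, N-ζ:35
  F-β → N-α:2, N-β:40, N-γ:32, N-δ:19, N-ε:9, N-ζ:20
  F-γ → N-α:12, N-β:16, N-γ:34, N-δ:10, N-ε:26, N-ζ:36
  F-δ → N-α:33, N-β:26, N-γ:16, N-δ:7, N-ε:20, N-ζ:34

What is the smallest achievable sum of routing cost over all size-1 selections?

Open {F-β}.
  N-α→F-β 2, N-β→F-β 40, N-γ→F-β 32, N-δ→F-β 19, N-ε→F-β 9, N-ζ→F-β 20  ⇒ total 122.
Compare {F-γ}: total 134.
Compare {F-δ}: total 136.
No size-1 selection does better; minimum is 122.

122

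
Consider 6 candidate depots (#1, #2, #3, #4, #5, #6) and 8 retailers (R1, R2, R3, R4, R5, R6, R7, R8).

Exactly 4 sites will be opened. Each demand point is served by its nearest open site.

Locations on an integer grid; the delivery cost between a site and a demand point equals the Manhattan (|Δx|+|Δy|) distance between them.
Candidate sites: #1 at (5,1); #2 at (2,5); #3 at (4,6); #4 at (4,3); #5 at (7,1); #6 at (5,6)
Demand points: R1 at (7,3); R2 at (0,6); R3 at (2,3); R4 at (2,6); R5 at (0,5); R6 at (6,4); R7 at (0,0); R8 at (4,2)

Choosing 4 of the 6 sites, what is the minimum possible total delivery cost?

20

Open {#1, #2, #4, #5}.
  R1→#5 2, R2→#2 3, R3→#2 2, R4→#2 1, R5→#2 2, R6→#4 3, R7→#1 6, R8→#4 1  ⇒ total 20.
Compare {#1, #2, #3, #4}: total 21.
Compare {#1, #2, #4, #6}: total 21.
No size-4 selection does better; minimum is 20.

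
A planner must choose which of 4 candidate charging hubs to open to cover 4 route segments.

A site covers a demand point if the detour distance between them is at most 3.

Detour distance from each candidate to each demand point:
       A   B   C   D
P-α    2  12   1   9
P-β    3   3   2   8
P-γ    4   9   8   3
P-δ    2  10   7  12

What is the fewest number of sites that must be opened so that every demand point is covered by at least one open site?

2

Coverage sets (demand points within 3 of each site):
  P-α: {A, C}
  P-β: {A, B, C}
  P-γ: {D}
  P-δ: {A}
No single site covers all 4 demand points.
But {P-β, P-γ} covers everything, so the minimum is 2.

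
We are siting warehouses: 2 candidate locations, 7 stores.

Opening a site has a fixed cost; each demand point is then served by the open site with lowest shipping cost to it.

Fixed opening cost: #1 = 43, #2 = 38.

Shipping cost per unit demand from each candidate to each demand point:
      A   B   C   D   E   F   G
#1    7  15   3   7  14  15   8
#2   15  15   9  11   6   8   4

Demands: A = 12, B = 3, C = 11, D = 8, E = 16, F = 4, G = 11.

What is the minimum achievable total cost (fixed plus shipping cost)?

471

Open {#1, #2}: assign each demand point to its cheapest open site.
  A→#1 12×7=84, B→#1 3×15=45, C→#1 11×3=33, D→#1 8×7=56, E→#2 16×6=96, F→#2 4×8=32, G→#2 11×4=44
  shipping cost 390, fixed 81 → total 471.
Compare {#2}: shipping cost 584 + fixed 38 = 622.
Compare {#1}: shipping cost 590 + fixed 43 = 633.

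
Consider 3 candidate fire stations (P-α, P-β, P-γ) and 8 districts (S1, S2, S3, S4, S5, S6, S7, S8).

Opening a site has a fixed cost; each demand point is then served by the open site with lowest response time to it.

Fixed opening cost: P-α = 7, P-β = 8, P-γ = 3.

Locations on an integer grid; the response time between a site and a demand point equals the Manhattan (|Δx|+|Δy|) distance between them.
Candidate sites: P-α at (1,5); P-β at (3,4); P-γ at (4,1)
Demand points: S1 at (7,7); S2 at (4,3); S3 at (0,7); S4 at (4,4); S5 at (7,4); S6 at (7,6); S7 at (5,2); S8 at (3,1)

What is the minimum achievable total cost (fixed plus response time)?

40

Open {P-β, P-γ}: assign each demand point to its cheapest open site.
  S1→P-β 7, S2→P-β 2, S3→P-β 6, S4→P-β 1, S5→P-β 4, S6→P-β 6, S7→P-γ 2, S8→P-γ 1
  response time 29, fixed 11 → total 40.
Compare {P-β}: response time 33 + fixed 8 = 41.
Compare {P-α, P-γ}: response time 32 + fixed 10 = 42.
Compare {P-γ}: response time 41 + fixed 3 = 44.
All other subsets cost ≥ 41. Minimum total cost: 40.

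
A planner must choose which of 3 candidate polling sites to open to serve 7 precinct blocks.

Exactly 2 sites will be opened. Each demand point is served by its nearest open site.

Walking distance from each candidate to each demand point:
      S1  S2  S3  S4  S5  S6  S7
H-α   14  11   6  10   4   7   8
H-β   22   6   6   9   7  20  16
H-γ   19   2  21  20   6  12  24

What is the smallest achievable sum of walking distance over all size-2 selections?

Open {H-α, H-γ}.
  S1→H-α 14, S2→H-γ 2, S3→H-α 6, S4→H-α 10, S5→H-α 4, S6→H-α 7, S7→H-α 8  ⇒ total 51.
Compare {H-α, H-β}: total 54.
Compare {H-β, H-γ}: total 70.

51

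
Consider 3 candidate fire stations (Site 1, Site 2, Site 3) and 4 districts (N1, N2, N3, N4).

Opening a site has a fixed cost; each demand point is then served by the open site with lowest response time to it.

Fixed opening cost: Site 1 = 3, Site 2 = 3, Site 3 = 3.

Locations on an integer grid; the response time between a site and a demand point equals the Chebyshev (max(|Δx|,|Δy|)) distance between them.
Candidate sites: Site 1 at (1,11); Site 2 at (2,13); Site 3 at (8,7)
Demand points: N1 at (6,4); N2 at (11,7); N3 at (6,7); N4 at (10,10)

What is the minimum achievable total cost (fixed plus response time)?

14

Open {Site 3}: assign each demand point to its cheapest open site.
  N1→Site 3 3, N2→Site 3 3, N3→Site 3 2, N4→Site 3 3
  response time 11, fixed 3 → total 14.
Compare {Site 1, Site 3}: response time 11 + fixed 6 = 17.
Compare {Site 2, Site 3}: response time 11 + fixed 6 = 17.
Compare {Site 1, Site 2, Site 3}: response time 11 + fixed 9 = 20.
All other subsets cost ≥ 17. Minimum total cost: 14.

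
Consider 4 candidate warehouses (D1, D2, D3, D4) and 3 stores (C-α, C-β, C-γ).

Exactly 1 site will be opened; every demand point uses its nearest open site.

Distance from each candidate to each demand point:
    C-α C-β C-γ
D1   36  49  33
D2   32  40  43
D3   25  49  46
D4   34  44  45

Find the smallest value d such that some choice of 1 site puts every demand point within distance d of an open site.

43

Open {D2}.
  Farthest demand point is C-γ at distance 43 (to D2); all others are ≤ 43.
With {D4} the worst case is 45.
With {D1} the worst case is 49.
No size-1 selection achieves below 43.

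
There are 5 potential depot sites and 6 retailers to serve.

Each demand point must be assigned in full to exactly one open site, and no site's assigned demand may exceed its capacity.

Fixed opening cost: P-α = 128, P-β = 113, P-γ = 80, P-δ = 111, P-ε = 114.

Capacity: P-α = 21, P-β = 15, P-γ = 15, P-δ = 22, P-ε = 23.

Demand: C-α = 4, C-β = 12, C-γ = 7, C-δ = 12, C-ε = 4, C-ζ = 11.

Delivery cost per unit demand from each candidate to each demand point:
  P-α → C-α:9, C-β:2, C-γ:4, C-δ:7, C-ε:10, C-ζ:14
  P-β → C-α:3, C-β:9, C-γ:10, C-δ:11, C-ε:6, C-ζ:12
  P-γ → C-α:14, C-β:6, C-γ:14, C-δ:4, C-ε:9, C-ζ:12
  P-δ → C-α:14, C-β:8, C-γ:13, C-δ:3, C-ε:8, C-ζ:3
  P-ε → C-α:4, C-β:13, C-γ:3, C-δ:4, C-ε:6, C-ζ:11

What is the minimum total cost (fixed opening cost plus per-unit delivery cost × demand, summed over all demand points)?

526

Open {P-α, P-δ, P-ε}; cheapest assignment that respects the capacities:
  P-α (cap 21, load 19): C-β, C-γ — cost 12×2 + 7×4 = 52
  P-δ (cap 22, load 11): C-ζ — cost 11×3 = 33
  P-ε (cap 23, load 20): C-α, C-δ, C-ε — cost 4×4 + 12×4 + 4×6 = 88
  Shipping 173, fixed 353 → total 526.
  Any other capacity-feasible assignment to {P-α, P-δ, P-ε} ships for at least 173.
Compare {P-γ, P-δ, P-ε}: its best feasible assignment gives total 527.
Compare {P-α, P-γ, P-δ}: its best feasible assignment gives total 540.
Every other set of open sites that can feasibly serve all demand totals ≥ 527 even under its best assignment. Minimum: 526.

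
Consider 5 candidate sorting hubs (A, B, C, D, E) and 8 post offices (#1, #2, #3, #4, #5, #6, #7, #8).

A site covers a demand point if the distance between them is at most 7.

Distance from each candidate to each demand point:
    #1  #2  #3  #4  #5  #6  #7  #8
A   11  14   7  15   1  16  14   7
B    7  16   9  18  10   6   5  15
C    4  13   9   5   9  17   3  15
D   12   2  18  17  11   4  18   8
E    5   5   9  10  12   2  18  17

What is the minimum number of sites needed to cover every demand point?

Coverage sets (demand points within 7 of each site):
  A: {#3, #5, #8}
  B: {#1, #6, #7}
  C: {#1, #4, #7}
  D: {#2, #6}
  E: {#1, #2, #6}
No 2 sites suffice: every size-2 union leaves at least one demand point uncovered.
But {A, C, D} covers everything, so the minimum is 3.

3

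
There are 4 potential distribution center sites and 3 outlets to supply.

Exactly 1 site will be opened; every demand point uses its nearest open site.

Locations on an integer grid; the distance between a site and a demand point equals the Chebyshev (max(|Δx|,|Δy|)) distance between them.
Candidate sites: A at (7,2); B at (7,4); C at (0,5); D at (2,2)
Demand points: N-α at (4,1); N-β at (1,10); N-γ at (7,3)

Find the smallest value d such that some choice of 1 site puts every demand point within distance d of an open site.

Open {B}.
  Farthest demand point is N-β at distance 6 (to B); all others are ≤ 6.
With {C} the worst case is 7.
With {A} the worst case is 8.
No size-1 selection achieves below 6.

6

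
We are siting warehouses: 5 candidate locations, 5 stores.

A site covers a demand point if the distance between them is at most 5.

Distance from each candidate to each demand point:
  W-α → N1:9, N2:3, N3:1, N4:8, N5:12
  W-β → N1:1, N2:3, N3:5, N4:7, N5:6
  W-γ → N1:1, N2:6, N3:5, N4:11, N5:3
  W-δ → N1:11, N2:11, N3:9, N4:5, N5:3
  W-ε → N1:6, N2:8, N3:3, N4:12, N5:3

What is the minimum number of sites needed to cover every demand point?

Coverage sets (demand points within 5 of each site):
  W-α: {N2, N3}
  W-β: {N1, N2, N3}
  W-γ: {N1, N3, N5}
  W-δ: {N4, N5}
  W-ε: {N3, N5}
No single site covers all 5 demand points.
But {W-β, W-δ} covers everything, so the minimum is 2.

2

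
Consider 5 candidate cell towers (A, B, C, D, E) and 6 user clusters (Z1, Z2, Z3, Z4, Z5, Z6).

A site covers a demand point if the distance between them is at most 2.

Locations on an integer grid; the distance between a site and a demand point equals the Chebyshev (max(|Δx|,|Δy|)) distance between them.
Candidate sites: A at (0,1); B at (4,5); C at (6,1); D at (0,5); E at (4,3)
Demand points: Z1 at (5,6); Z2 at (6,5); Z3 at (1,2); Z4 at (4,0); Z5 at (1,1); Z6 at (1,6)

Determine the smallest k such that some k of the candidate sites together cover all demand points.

4

Coverage sets (demand points within 2 of each site):
  A: {Z3, Z5}
  B: {Z1, Z2}
  C: {Z4}
  D: {Z6}
  E: {Z2}
No 3 sites suffice: every size-3 union leaves at least one demand point uncovered.
But {A, B, C, D} covers everything, so the minimum is 4.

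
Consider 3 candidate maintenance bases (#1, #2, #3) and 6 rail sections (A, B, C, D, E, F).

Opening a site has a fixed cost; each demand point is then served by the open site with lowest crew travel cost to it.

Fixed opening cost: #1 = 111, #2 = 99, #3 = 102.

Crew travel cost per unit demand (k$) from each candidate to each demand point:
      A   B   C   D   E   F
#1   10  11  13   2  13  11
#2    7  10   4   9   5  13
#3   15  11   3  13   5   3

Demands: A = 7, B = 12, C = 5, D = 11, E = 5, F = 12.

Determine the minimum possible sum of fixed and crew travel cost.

Open {#1, #3}: assign each demand point to its cheapest open site.
  A→#1 7×10=70, B→#1 12×11=132, C→#3 5×3=15, D→#1 11×2=22, E→#3 5×5=25, F→#3 12×3=36
  crew travel cost 300, fixed 213 → total 513.
Compare {#2, #3}: crew travel cost 344 + fixed 201 = 545.
Compare {#3}: crew travel cost 456 + fixed 102 = 558.
Compare {#2}: crew travel cost 469 + fixed 99 = 568.
All other subsets cost ≥ 545. Minimum total cost: 513.

513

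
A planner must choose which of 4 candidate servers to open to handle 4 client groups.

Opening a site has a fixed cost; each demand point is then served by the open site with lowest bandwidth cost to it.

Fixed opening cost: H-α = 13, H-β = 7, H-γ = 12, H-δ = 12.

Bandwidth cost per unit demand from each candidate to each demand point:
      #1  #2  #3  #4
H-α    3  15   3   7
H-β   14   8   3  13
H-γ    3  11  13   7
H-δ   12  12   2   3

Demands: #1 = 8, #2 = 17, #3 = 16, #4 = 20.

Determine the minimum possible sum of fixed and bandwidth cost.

283

Open {H-β, H-γ, H-δ}: assign each demand point to its cheapest open site.
  #1→H-γ 8×3=24, #2→H-β 17×8=136, #3→H-δ 16×2=32, #4→H-δ 20×3=60
  bandwidth cost 252, fixed 31 → total 283.
Compare {H-α, H-β, H-δ}: bandwidth cost 252 + fixed 32 = 284.
Compare {H-α, H-β, H-γ, H-δ}: bandwidth cost 252 + fixed 44 = 296.
Compare {H-γ, H-δ}: bandwidth cost 303 + fixed 24 = 327.
All other subsets cost ≥ 284. Minimum total cost: 283.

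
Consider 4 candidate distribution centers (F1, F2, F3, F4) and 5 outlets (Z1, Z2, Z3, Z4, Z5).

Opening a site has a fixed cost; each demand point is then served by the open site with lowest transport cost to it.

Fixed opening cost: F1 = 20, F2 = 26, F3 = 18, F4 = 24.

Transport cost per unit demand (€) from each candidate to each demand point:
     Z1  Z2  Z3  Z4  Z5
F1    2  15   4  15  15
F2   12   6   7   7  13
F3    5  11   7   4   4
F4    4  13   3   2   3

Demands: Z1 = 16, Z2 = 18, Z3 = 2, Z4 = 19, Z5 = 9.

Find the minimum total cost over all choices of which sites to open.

Open {F1, F2, F4}: assign each demand point to its cheapest open site.
  Z1→F1 16×2=32, Z2→F2 18×6=108, Z3→F4 2×3=6, Z4→F4 19×2=38, Z5→F4 9×3=27
  transport cost 211, fixed 70 → total 281.
Compare {F2, F4}: transport cost 243 + fixed 50 = 293.
Compare {F1, F2, F3, F4}: transport cost 211 + fixed 88 = 299.
Compare {F2, F3, F4}: transport cost 243 + fixed 68 = 311.
All other subsets cost ≥ 293. Minimum total cost: 281.

281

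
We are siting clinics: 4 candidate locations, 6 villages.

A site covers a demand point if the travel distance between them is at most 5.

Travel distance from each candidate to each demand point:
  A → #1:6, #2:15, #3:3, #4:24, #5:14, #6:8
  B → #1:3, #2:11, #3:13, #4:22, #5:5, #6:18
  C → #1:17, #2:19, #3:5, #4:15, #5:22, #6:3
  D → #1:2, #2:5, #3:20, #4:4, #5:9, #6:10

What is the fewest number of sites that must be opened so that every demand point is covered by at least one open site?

3

Coverage sets (demand points within 5 of each site):
  A: {#3}
  B: {#1, #5}
  C: {#3, #6}
  D: {#1, #2, #4}
No 2 sites suffice: every size-2 union leaves at least one demand point uncovered.
But {B, C, D} covers everything, so the minimum is 3.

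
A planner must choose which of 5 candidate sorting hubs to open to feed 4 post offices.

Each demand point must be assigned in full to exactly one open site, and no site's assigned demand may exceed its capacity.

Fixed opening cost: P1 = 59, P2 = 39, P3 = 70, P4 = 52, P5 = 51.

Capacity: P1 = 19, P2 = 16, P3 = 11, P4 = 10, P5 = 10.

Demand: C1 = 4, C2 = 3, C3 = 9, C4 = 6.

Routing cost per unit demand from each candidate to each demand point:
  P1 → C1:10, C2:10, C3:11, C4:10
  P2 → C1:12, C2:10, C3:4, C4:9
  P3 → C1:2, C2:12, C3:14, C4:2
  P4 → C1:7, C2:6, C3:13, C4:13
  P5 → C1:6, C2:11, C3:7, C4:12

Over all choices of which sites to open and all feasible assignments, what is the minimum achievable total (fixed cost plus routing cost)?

195

Open {P2, P3}; cheapest assignment that respects the capacities:
  P2 (cap 16, load 12): C2, C3 — cost 3×10 + 9×4 = 66
  P3 (cap 11, load 10): C1, C4 — cost 4×2 + 6×2 = 20
  Shipping 86, fixed 109 → total 195.
  Any other capacity-feasible assignment to {P2, P3} ships for at least 86.
Compare {P2, P4}: its best feasible assignment gives total 227.
Compare {P2, P3, P4}: its best feasible assignment gives total 235.
Every other set of open sites that can feasibly serve all demand totals ≥ 227 even under its best assignment. Minimum: 195.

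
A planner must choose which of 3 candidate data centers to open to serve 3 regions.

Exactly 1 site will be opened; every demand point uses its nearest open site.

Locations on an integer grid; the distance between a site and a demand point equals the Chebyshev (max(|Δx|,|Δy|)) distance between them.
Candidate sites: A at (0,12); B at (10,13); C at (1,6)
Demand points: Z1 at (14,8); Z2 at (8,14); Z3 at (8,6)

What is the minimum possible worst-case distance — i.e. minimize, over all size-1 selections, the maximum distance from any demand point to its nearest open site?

Open {B}.
  Farthest demand point is Z3 at distance 7 (to B); all others are ≤ 7.
With {C} the worst case is 13.
With {A} the worst case is 14.
No size-1 selection achieves below 7.

7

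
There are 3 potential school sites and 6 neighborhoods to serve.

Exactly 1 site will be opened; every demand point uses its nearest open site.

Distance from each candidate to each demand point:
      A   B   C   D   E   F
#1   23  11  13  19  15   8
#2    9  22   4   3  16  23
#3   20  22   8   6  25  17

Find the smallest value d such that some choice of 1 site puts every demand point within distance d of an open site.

Open {#1}.
  Farthest demand point is A at distance 23 (to #1); all others are ≤ 23.
With {#2} the worst case is 23.
With {#3} the worst case is 25.
No size-1 selection achieves below 23.

23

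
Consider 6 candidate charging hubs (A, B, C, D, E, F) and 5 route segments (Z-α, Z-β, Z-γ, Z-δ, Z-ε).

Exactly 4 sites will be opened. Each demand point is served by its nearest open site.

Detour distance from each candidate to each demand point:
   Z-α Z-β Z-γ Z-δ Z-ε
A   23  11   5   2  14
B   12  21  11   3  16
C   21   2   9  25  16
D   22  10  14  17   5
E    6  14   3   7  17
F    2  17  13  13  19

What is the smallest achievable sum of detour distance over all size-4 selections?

16

Open {A, C, D, F}.
  Z-α→F 2, Z-β→C 2, Z-γ→A 5, Z-δ→A 2, Z-ε→D 5  ⇒ total 16.
Compare {A, C, D, E}: total 18.
Compare {B, C, D, E}: total 19.
No size-4 selection does better; minimum is 16.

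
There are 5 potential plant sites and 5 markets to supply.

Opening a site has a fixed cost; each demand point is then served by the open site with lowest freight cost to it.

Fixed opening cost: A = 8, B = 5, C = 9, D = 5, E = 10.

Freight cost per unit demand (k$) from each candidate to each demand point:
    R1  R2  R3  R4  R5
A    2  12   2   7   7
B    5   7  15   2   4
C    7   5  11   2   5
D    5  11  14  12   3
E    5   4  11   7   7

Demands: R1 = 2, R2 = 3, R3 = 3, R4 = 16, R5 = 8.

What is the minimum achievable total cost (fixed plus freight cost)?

103

Open {A, C, D}: assign each demand point to its cheapest open site.
  R1→A 2×2=4, R2→C 3×5=15, R3→A 3×2=6, R4→C 16×2=32, R5→D 8×3=24
  freight cost 81, fixed 22 → total 103.
Compare {A, B, D}: freight cost 87 + fixed 18 = 105.
Compare {A, B, D, E}: freight cost 78 + fixed 28 = 106.
Compare {A, B}: freight cost 95 + fixed 13 = 108.
All other subsets cost ≥ 105. Minimum total cost: 103.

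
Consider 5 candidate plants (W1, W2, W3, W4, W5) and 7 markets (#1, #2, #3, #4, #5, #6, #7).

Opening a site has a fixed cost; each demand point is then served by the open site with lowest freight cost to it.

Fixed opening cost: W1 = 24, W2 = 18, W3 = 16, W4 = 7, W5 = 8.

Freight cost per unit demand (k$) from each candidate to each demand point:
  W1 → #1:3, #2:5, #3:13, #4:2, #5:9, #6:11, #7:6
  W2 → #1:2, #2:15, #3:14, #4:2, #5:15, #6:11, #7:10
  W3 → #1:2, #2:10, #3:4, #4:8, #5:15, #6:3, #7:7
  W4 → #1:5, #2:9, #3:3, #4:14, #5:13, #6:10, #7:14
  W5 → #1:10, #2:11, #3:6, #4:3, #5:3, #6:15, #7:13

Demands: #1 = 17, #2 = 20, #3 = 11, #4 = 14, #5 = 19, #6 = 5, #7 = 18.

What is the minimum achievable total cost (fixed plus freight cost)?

Open {W1, W3, W4, W5}: assign each demand point to its cheapest open site.
  #1→W3 17×2=34, #2→W1 20×5=100, #3→W4 11×3=33, #4→W1 14×2=28, #5→W5 19×3=57, #6→W3 5×3=15, #7→W1 18×6=108
  freight cost 375, fixed 55 → total 430.
Compare {W1, W3, W5}: freight cost 386 + fixed 48 = 434.
Compare {W1, W2, W3, W4, W5}: freight cost 375 + fixed 73 = 448.
Compare {W1, W2, W3, W5}: freight cost 386 + fixed 66 = 452.
All other subsets cost ≥ 434. Minimum total cost: 430.

430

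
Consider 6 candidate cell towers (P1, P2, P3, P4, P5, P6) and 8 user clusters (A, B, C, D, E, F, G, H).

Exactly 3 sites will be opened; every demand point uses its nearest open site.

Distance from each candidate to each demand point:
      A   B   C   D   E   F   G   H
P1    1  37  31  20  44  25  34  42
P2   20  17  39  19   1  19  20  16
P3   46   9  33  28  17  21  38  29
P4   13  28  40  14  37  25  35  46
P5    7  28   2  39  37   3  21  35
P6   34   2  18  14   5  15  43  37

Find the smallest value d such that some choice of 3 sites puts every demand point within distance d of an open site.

Open {P1, P2, P5}.
  Farthest demand point is G at distance 20 (to P2); all others are ≤ 20.
With {P1, P2, P6} the worst case is 20.
With {P2, P3, P5} the worst case is 20.
No size-3 selection achieves below 20.

20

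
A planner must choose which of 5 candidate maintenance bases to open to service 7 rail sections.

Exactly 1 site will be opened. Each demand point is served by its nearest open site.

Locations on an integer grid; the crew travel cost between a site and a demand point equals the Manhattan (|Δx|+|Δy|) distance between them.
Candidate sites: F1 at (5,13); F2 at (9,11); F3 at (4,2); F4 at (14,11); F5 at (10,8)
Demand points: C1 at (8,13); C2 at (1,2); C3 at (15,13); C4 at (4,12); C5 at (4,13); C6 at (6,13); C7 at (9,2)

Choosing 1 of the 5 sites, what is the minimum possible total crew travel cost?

47

Open {F1}.
  C1→F1 3, C2→F1 15, C3→F1 10, C4→F1 2, C5→F1 1, C6→F1 1, C7→F1 15  ⇒ total 47.
Compare {F2}: total 55.
Compare {F5}: total 69.
No size-1 selection does better; minimum is 47.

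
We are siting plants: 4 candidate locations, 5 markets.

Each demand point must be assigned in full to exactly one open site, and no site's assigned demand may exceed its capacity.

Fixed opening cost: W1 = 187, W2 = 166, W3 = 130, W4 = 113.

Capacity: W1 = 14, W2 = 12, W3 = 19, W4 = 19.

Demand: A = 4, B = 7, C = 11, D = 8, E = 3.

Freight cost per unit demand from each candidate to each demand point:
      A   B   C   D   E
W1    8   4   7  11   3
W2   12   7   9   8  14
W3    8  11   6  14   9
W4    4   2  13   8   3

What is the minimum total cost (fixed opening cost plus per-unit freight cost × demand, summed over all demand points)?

Open {W3, W4}; cheapest assignment that respects the capacities:
  W3 (cap 19, load 15): A, C — cost 4×8 + 11×6 = 98
  W4 (cap 19, load 18): B, D, E — cost 7×2 + 8×8 + 3×3 = 87
  Shipping 185, fixed 243 → total 428.
  Any other capacity-feasible assignment to {W3, W4} ships for at least 185.
Compare {W1, W4}: its best feasible assignment gives total 480.
Compare {W1, W3}: its best feasible assignment gives total 564.
Every other set of open sites that can feasibly serve all demand totals ≥ 480 even under its best assignment. Minimum: 428.

428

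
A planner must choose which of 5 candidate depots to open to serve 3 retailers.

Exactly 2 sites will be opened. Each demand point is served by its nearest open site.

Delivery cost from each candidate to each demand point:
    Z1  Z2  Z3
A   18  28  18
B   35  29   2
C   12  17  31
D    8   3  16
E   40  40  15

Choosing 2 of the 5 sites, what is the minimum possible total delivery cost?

Open {B, D}.
  Z1→D 8, Z2→D 3, Z3→B 2  ⇒ total 13.
Compare {D, E}: total 26.
Compare {A, D}: total 27.
No size-2 selection does better; minimum is 13.

13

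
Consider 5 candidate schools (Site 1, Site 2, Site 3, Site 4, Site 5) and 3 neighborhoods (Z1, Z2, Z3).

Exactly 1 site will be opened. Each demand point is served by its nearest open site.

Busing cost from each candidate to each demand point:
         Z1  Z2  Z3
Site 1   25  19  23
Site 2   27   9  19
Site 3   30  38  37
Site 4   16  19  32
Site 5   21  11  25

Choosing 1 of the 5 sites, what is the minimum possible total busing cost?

55

Open {Site 2}.
  Z1→Site 2 27, Z2→Site 2 9, Z3→Site 2 19  ⇒ total 55.
Compare {Site 5}: total 57.
Compare {Site 1}: total 67.
No size-1 selection does better; minimum is 55.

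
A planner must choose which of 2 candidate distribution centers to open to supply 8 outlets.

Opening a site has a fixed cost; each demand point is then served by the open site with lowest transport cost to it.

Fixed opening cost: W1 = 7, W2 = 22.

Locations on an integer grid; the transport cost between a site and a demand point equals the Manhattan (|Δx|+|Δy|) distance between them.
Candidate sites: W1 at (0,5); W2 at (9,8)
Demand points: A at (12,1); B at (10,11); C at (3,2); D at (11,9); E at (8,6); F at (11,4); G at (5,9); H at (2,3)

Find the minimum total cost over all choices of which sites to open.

70

Open {W1, W2}: assign each demand point to its cheapest open site.
  A→W2 10, B→W2 4, C→W1 6, D→W2 3, E→W2 3, F→W2 6, G→W2 5, H→W1 4
  transport cost 41, fixed 29 → total 70.
Compare {W2}: transport cost 55 + fixed 22 = 77.
Compare {W1}: transport cost 87 + fixed 7 = 94.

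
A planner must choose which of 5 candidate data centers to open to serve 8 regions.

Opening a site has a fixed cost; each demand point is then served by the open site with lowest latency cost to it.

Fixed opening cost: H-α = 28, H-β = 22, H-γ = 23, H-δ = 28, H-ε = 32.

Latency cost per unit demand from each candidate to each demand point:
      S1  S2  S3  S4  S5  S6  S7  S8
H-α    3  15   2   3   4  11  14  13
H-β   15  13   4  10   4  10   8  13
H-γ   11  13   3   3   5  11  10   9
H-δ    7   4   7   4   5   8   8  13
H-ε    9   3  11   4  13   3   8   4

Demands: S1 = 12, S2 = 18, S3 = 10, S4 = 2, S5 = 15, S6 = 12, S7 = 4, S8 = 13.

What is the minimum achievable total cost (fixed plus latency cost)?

356

Open {H-α, H-ε}: assign each demand point to its cheapest open site.
  S1→H-α 12×3=36, S2→H-ε 18×3=54, S3→H-α 10×2=20, S4→H-α 2×3=6, S5→H-α 15×4=60, S6→H-ε 12×3=36, S7→H-ε 4×8=32, S8→H-ε 13×4=52
  latency cost 296, fixed 60 → total 356.
Compare {H-α, H-β, H-ε}: latency cost 296 + fixed 82 = 378.
Compare {H-α, H-γ, H-ε}: latency cost 296 + fixed 83 = 379.
Compare {H-α, H-δ, H-ε}: latency cost 296 + fixed 88 = 384.
All other subsets cost ≥ 378. Minimum total cost: 356.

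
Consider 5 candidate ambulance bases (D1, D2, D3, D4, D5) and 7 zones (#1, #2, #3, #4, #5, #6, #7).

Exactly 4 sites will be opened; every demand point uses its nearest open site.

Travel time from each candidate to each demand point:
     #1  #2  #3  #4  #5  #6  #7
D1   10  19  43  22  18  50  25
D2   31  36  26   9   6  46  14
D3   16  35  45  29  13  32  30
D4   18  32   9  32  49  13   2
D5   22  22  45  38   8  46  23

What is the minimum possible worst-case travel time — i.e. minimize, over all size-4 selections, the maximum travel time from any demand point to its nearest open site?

Open {D1, D2, D3, D4}.
  Farthest demand point is #2 at travel time 19 (to D1); all others are ≤ 19.
With {D1, D2, D4, D5} the worst case is 19.
With {D1, D3, D4, D5} the worst case is 22.
No size-4 selection achieves below 19.

19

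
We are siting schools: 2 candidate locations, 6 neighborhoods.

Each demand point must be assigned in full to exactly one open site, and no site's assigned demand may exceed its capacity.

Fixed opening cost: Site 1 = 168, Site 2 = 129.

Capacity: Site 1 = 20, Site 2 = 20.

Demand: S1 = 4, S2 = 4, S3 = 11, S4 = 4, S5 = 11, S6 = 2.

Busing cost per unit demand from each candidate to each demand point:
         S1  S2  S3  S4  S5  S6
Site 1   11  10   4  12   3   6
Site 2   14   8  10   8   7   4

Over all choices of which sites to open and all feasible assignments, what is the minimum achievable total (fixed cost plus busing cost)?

538

Open {Site 1, Site 2}; cheapest assignment that respects the capacities:
  Site 1 (cap 20, load 17): S1, S3, S6 — cost 4×11 + 11×4 + 2×6 = 100
  Site 2 (cap 20, load 19): S2, S4, S5 — cost 4×8 + 4×8 + 11×7 = 141
  Shipping 241, fixed 297 → total 538.
  Any other capacity-feasible assignment to {Site 1, Site 2} ships for at least 241.
Total demand is 36 and no other set of sites has combined capacity ≥ 36, so {Site 1, Site 2} is the only feasible choice of open sites. Minimum: 538.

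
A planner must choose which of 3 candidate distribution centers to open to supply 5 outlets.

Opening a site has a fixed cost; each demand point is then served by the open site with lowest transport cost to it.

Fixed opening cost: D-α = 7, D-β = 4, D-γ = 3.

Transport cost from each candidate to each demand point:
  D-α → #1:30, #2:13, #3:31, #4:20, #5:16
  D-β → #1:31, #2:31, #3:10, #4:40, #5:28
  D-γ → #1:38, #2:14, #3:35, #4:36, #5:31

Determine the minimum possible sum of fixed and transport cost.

Open {D-α, D-β}: assign each demand point to its cheapest open site.
  #1→D-α 30, #2→D-α 13, #3→D-β 10, #4→D-α 20, #5→D-α 16
  transport cost 89, fixed 11 → total 100.
Compare {D-α, D-β, D-γ}: transport cost 89 + fixed 14 = 103.
Compare {D-α}: transport cost 110 + fixed 7 = 117.
Compare {D-α, D-γ}: transport cost 110 + fixed 10 = 120.
All other subsets cost ≥ 103. Minimum total cost: 100.

100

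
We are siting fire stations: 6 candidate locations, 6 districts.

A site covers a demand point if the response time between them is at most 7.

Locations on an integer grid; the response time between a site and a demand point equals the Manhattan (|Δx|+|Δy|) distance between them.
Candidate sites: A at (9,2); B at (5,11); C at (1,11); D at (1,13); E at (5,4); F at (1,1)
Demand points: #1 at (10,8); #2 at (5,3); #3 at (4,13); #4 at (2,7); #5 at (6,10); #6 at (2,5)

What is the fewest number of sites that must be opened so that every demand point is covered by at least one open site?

Coverage sets (demand points within 7 of each site):
  A: {#1, #2}
  B: {#3, #4, #5}
  C: {#3, #4, #5, #6}
  D: {#3, #4}
  E: {#2, #4, #5, #6}
  F: {#2, #4, #6}
No single site covers all 6 demand points.
But {A, C} covers everything, so the minimum is 2.

2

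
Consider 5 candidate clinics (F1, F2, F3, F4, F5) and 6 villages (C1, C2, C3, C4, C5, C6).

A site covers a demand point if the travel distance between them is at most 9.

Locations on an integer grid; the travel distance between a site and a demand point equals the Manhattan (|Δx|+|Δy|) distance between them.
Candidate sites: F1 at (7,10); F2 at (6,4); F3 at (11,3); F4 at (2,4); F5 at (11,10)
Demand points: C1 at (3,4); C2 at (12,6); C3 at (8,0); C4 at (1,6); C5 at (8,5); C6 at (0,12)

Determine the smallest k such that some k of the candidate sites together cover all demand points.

Coverage sets (demand points within 9 of each site):
  F1: {C2, C5, C6}
  F2: {C1, C2, C3, C4, C5}
  F3: {C1, C2, C3, C5}
  F4: {C1, C4, C5}
  F5: {C2, C5}
No single site covers all 6 demand points.
But {F1, F2} covers everything, so the minimum is 2.

2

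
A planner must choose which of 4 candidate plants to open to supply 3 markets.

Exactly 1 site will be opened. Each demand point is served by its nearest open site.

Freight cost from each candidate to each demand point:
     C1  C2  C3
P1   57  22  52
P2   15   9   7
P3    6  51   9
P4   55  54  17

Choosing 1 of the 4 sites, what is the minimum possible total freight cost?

Open {P2}.
  C1→P2 15, C2→P2 9, C3→P2 7  ⇒ total 31.
Compare {P3}: total 66.
Compare {P4}: total 126.
No size-1 selection does better; minimum is 31.

31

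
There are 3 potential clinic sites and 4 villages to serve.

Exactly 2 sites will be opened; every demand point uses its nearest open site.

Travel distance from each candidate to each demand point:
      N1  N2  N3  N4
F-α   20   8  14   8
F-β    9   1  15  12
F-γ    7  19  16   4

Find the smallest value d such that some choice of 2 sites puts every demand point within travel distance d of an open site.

Open {F-α, F-β}.
  Farthest demand point is N3 at travel distance 14 (to F-α); all others are ≤ 14.
With {F-α, F-γ} the worst case is 14.
With {F-β, F-γ} the worst case is 15.
No size-2 selection achieves below 14.

14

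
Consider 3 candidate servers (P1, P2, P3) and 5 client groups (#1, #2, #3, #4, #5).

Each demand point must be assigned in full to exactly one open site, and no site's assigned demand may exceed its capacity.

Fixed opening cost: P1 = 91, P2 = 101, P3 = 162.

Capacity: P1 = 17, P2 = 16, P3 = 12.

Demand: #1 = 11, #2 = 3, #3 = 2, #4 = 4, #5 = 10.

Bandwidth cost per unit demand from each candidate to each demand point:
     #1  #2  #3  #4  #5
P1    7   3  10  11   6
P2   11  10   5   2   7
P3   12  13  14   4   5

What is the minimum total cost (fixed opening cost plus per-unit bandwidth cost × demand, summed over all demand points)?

Open {P1, P2}; cheapest assignment that respects the capacities:
  P1 (cap 17, load 14): #1, #2 — cost 11×7 + 3×3 = 86
  P2 (cap 16, load 16): #3, #4, #5 — cost 2×5 + 4×2 + 10×7 = 88
  Shipping 174, fixed 192 → total 366.
  Any other capacity-feasible assignment to {P1, P2} ships for at least 174.
Compare {P1, P2, P3}: its best feasible assignment gives total 508.
Every other set of open sites that can feasibly serve all demand totals ≥ 508 even under its best assignment. Minimum: 366.

366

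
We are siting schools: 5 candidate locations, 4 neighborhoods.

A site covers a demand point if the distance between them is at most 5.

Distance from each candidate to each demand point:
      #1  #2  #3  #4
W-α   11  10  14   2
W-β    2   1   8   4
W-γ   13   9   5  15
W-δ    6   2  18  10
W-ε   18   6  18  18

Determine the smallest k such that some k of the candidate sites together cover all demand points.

Coverage sets (demand points within 5 of each site):
  W-α: {#4}
  W-β: {#1, #2, #4}
  W-γ: {#3}
  W-δ: {#2}
  W-ε: {}
No single site covers all 4 demand points.
But {W-β, W-γ} covers everything, so the minimum is 2.

2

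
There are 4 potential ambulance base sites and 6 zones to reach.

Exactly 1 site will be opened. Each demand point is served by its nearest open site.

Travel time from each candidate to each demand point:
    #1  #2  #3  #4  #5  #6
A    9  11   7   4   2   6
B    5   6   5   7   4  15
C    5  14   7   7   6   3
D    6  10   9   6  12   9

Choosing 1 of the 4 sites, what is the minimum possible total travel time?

39

Open {A}.
  #1→A 9, #2→A 11, #3→A 7, #4→A 4, #5→A 2, #6→A 6  ⇒ total 39.
Compare {B}: total 42.
Compare {C}: total 42.
No size-1 selection does better; minimum is 39.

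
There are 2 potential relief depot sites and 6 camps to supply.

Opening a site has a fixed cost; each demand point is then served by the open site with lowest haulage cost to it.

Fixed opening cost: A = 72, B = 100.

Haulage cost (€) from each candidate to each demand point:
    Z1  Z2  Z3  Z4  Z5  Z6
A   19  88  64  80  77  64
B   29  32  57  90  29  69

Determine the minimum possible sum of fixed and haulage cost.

406

Open {B}: assign each demand point to its cheapest open site.
  Z1→B 29, Z2→B 32, Z3→B 57, Z4→B 90, Z5→B 29, Z6→B 69
  haulage cost 306, fixed 100 → total 406.
Compare {A, B}: haulage cost 281 + fixed 172 = 453.
Compare {A}: haulage cost 392 + fixed 72 = 464.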